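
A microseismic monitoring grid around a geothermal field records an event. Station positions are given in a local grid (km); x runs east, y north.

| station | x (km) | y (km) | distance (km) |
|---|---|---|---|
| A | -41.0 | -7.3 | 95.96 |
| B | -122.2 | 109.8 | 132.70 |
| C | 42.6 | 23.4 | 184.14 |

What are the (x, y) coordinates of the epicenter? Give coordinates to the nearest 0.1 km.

(-135.8, -22.2)

Circle about each station: (x + 41.0)² + (y + 7.3)² = 95.96²; (x + 122.2)² + (y − 109.8)² = 132.70²; (x − 42.6)² + (y − 23.4)² = 184.14².
Subtracting pairs of circle equations eliminates x²+y² and gives linear equations (the radical axes):
-162.4 x + 234.2 y = 16853.62
167.2 x + 61.4 y = -24071.19
Solving the 2×2 system: x ≈ -135.8, y ≈ -22.2 km.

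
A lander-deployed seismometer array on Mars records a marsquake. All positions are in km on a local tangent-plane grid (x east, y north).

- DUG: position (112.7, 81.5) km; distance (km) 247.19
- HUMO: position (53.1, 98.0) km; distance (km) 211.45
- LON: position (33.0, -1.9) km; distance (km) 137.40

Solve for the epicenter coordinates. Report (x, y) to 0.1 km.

-94.3 km east, -53.6 km north

Circle about each station: (x − 112.7)² + (y − 81.5)² = 247.19²; (x − 53.1)² + (y − 98.0)² = 211.45²; (x − 33.0)² + (y + 1.9)² = 137.40².
Subtracting the DUG equation from the HUMO and LON equations removes the quadratic terms:
-119.2 x + 33.0 y = 9471.86
-159.4 x − 166.8 y = 23973.21
Solving the 2×2 system: x ≈ -94.3, y ≈ -53.6 km.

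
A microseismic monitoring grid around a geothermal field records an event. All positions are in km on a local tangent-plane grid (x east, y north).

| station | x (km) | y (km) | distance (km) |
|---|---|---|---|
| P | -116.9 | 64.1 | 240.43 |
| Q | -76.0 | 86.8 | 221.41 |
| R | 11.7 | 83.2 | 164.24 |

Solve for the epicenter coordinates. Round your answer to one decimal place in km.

Circle about each station: (x + 116.9)² + (y − 64.1)² = 240.43²; (x + 76.0)² + (y − 86.8)² = 221.41²; (x − 11.7)² + (y − 83.2)² = 164.24².
Subtracting the P equation from the Q and R equations removes the quadratic terms:
81.8 x + 45.4 y = 4320.02
257.2 x + 38.2 y = 20116.52
Solving the 2×2 system: x ≈ 87.5, y ≈ -62.5 km.

(87.5, -62.5)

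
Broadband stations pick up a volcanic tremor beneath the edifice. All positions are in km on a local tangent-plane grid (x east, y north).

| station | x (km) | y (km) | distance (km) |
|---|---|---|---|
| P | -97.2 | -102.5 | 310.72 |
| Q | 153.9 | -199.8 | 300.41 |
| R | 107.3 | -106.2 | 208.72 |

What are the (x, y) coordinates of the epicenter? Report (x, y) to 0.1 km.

138.3 km east, 100.2 km north

Circle about each station: (x + 97.2)² + (y + 102.5)² = 310.72²; (x − 153.9)² + (y + 199.8)² = 300.41²; (x − 107.3)² + (y + 106.2)² = 208.72².
Subtracting pairs of circle equations eliminates x²+y² and gives linear equations (the radical axes):
502.2 x − 194.6 y = 49951.91
409.0 x − 7.4 y = 55820.52
Solving the 2×2 system: x ≈ 138.3, y ≈ 100.2 km.
Check against P (with the unrounded x, y): √((x + 97.2)²+(y + 102.5)²) = 310.72 ≈ 310.72 km. ✓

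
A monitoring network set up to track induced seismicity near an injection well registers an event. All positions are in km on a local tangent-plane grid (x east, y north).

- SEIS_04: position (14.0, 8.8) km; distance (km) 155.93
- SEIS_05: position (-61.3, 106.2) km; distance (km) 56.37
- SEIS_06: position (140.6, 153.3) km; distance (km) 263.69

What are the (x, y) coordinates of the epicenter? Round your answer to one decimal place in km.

Circle about each station: (x − 14.0)² + (y − 8.8)² = 155.93²; (x + 61.3)² + (y − 106.2)² = 56.37²; (x − 140.6)² + (y − 153.3)² = 263.69².
Subtracting the SEIS_04 equation from the SEIS_05 and SEIS_06 equations removes the quadratic terms:
-150.6 x + 194.8 y = 35899.28
253.2 x + 289.0 y = -2222.44
Solving the 2×2 system: x ≈ -116.4, y ≈ 94.3 km.

-116.4 km east, 94.3 km north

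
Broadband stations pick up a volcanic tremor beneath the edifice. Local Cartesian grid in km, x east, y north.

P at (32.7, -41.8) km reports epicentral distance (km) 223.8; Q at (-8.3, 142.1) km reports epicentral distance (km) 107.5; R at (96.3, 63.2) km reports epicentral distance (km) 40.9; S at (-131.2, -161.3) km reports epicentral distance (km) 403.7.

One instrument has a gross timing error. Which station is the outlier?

Solve using three stations at a time. Using P, Q, S (subtract circle equations pairwise → linear system) gives (x, y) ≈ (94.7, 173.3).
Distances from that point to each station vs reported:
  P: calculated 223.9 vs reported 223.8 → residual 0.1 km
  Q: calculated 107.7 vs reported 107.5 → residual 0.2 km
  R: calculated 110.1 vs reported 40.9 → residual 69.2 km
  S: calculated 403.7 vs reported 403.7 → residual 0.0 km
P, Q, S are mutually consistent (residuals ≈ 0); R is off by 69.2 km.

R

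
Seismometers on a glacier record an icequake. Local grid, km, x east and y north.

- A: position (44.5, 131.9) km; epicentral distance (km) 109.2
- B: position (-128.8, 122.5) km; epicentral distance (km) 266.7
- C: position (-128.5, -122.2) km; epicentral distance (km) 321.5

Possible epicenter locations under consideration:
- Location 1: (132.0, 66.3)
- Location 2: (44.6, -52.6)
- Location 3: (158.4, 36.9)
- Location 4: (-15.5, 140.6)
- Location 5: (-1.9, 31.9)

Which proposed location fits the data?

Location 1

For each candidate, compare |candidate − station| to the reported distance:
Location 1: residuals A 0.2, B 0.1, C 0.0 → max 0.2 km
Location 2: residuals A 75.3, B 20.3, C 134.9 → max 134.9 km
Location 3: residuals A 39.1, B 33.0, C 6.6 → max 39.1 km
Location 4: residuals A 48.6, B 152.0, C 35.4 → max 152.0 km
Location 5: residuals A 1.0, B 110.8, C 122.1 → max 122.1 km
Only Location 1 has all residuals ≈ 0.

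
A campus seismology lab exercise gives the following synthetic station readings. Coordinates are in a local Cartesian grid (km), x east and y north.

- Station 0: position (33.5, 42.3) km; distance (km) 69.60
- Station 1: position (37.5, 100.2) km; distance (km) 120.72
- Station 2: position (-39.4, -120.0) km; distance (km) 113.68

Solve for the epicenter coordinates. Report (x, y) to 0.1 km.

(-13.1, -9.4)

Circle about each station: (x − 33.5)² + (y − 42.3)² = 69.60²; (x − 37.5)² + (y − 100.2)² = 120.72²; (x + 39.4)² + (y + 120.0)² = 113.68².
Subtracting the Station 0 equation from the Station 1 and Station 2 equations removes the quadratic terms:
8.0 x + 115.8 y = -1194.41
-145.8 x − 324.6 y = 4961.84
Solving the 2×2 system: x ≈ -13.1, y ≈ -9.4 km.
Check against Station 0 (with the unrounded x, y): √((x − 33.5)²+(y − 42.3)²) = 69.60 ≈ 69.60 km. ✓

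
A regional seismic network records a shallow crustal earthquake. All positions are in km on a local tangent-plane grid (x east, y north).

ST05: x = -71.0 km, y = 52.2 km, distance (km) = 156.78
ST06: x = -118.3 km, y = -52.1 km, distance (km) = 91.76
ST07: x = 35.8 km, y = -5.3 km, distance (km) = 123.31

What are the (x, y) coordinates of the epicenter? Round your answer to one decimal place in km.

-41.1 km east, -101.7 km north

Circle about each station: (x + 71.0)² + (y − 52.2)² = 156.78²; (x + 118.3)² + (y + 52.1)² = 91.76²; (x − 35.8)² + (y + 5.3)² = 123.31².
Subtracting pairs of circle equations eliminates x²+y² and gives linear equations (the radical axes):
-94.6 x − 208.6 y = 25103.53
213.6 x − 115.0 y = 2918.50
Solving the 2×2 system: x ≈ -41.1, y ≈ -101.7 km.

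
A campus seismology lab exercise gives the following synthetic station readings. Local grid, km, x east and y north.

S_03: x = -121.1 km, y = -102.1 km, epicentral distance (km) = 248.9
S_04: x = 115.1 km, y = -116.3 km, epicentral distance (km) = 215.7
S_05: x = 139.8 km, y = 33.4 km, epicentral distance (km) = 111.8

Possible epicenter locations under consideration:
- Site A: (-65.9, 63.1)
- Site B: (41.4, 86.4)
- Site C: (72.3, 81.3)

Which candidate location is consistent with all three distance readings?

For each candidate, compare |candidate − station| to the reported distance:
Site A: residuals S_03 74.7, S_04 39.1, S_05 96.0 → max 96.0 km
Site B: residuals S_03 0.0, S_04 0.0, S_05 0.0 → max 0.0 km
Site C: residuals S_03 17.6, S_04 13.5, S_05 29.0 → max 29.0 km
Only Site B has all residuals ≈ 0.

Site B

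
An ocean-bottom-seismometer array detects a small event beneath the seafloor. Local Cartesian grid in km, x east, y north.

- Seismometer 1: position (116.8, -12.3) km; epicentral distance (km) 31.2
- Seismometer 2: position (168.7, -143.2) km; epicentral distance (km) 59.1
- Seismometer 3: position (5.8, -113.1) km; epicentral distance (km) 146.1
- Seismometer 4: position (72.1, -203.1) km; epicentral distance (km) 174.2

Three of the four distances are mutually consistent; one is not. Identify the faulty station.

Seismometer 2

Solve using three stations at a time. Using Seismometer 1, Seismometer 3, Seismometer 4 (subtract circle equations pairwise → linear system) gives (x, y) ≈ (132.0, -39.5).
Distances from that point to each station vs reported:
  Seismometer 1: calculated 31.2 vs reported 31.2 → residual 0.0 km
  Seismometer 2: calculated 110.0 vs reported 59.1 → residual 50.9 km
  Seismometer 3: calculated 146.1 vs reported 146.1 → residual 0.0 km
  Seismometer 4: calculated 174.2 vs reported 174.2 → residual 0.0 km
Seismometer 1, Seismometer 3, Seismometer 4 are mutually consistent (residuals ≈ 0); Seismometer 2 is off by 50.9 km.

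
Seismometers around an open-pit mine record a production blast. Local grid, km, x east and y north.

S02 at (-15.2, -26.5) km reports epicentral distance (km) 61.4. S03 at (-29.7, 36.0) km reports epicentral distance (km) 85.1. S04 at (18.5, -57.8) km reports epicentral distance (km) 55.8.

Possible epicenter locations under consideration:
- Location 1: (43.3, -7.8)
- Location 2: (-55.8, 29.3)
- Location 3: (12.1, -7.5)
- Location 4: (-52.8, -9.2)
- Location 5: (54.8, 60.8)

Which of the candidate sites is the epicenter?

For each candidate, compare |candidate − station| to the reported distance:
Location 1: residuals S02 0.0, S03 0.0, S04 0.0 → max 0.0 km
Location 2: residuals S02 7.6, S03 58.2, S04 58.7 → max 58.7 km
Location 3: residuals S02 28.1, S03 24.8, S04 5.1 → max 28.1 km
Location 4: residuals S02 20.0, S03 34.3, S04 30.5 → max 34.3 km
Location 5: residuals S02 50.5, S03 3.0, S04 68.2 → max 68.2 km
Only Location 1 has all residuals ≈ 0.

Location 1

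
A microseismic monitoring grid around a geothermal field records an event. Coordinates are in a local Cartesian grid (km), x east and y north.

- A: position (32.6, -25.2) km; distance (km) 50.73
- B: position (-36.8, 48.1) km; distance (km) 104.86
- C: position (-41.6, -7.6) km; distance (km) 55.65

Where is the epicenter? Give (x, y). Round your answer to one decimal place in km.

x ≈ -9.7 km, y ≈ -53.2 km

Circle about each station: (x − 32.6)² + (y + 25.2)² = 50.73²; (x + 36.8)² + (y − 48.1)² = 104.86²; (x + 41.6)² + (y + 7.6)² = 55.65².
Subtracting the A equation from the B and C equations removes the quadratic terms:
-138.8 x + 146.6 y = -6452.04
-148.4 x + 35.2 y = -432.87
Solving the 2×2 system: x ≈ -9.7, y ≈ -53.2 km.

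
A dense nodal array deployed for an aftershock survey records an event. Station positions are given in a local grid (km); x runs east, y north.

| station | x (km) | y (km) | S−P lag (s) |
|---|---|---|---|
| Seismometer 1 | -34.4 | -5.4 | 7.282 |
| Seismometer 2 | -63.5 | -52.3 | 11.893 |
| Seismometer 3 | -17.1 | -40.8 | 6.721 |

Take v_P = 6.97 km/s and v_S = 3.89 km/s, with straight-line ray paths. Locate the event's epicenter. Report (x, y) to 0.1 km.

Distance from S−P lag: d = Δt · v_P v_S / (v_P − v_S) = Δt · (6.97·3.89)/(6.97−3.89) ≈ 8.8030·Δt.
So d_Seismometer 1 = 64.10, d_Seismometer 2 = 104.69, d_Seismometer 3 = 59.17 km.
Circle about each station: (x + 34.4)² + (y + 5.4)² = 64.10²; (x + 63.5)² + (y + 52.3)² = 104.69²; (x + 17.1)² + (y + 40.8)² = 59.17².
Subtracting the Seismometer 1 equation from the Seismometer 2 and Seismometer 3 equations removes the quadratic terms:
-58.2 x − 93.8 y = -1296.17
34.6 x − 70.8 y = 1352.25
Solving the 2×2 system: x ≈ 29.7, y ≈ -4.6 km.

(29.7, -4.6)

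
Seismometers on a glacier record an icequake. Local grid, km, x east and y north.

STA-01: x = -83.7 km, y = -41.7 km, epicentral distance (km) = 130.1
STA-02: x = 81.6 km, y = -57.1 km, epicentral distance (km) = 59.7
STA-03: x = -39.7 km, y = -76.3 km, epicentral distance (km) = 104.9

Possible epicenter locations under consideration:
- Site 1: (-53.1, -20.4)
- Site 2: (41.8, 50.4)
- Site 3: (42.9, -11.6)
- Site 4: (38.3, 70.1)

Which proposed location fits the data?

Site 3

For each candidate, compare |candidate − station| to the reported distance:
Site 1: residuals STA-01 92.8, STA-02 79.9, STA-03 47.4 → max 92.8 km
Site 2: residuals STA-01 25.6, STA-02 54.9, STA-03 45.7 → max 54.9 km
Site 3: residuals STA-01 0.0, STA-02 0.0, STA-03 0.0 → max 0.0 km
Site 4: residuals STA-01 35.4, STA-02 74.7, STA-03 61.0 → max 74.7 km
Only Site 3 has all residuals ≈ 0.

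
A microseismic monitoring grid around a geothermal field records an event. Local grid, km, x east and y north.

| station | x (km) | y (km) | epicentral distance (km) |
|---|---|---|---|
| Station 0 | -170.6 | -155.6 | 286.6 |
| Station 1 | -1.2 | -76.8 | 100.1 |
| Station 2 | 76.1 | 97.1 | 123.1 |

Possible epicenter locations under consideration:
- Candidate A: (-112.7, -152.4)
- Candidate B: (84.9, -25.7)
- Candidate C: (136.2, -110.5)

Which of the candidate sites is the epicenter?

For each candidate, compare |candidate − station| to the reported distance:
Candidate A: residuals Station 0 228.6, Station 1 34.6, Station 2 189.8 → max 228.6 km
Candidate B: residuals Station 0 0.0, Station 1 0.0, Station 2 0.0 → max 0.0 km
Candidate C: residuals Station 0 23.5, Station 1 41.4, Station 2 93.0 → max 93.0 km
Only Candidate B has all residuals ≈ 0.

Candidate B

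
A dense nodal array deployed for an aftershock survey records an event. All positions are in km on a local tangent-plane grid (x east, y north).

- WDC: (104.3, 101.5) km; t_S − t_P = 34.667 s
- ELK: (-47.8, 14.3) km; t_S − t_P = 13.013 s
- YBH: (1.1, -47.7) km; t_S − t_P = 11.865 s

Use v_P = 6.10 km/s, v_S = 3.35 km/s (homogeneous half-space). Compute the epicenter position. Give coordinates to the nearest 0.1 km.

Distance from S−P lag: d = Δt · v_P v_S / (v_P − v_S) = Δt · (6.10·3.35)/(6.10−3.35) ≈ 7.4309·Δt.
So d_WDC = 257.61, d_ELK = 96.70, d_YBH = 88.17 km.
Circle about each station: (x − 104.3)² + (y − 101.5)² = 257.61²; (x + 47.8)² + (y − 14.3)² = 96.70²; (x − 1.1)² + (y + 47.7)² = 88.17².
Subtracting pairs of circle equations eliminates x²+y² and gives linear equations (the radical axes):
-304.2 x − 174.4 y = 38320.61
-206.4 x − 298.4 y = 39684.72
Solving the 2×2 system: x ≈ -82.4, y ≈ -76.0 km.

x ≈ -82.4 km, y ≈ -76.0 km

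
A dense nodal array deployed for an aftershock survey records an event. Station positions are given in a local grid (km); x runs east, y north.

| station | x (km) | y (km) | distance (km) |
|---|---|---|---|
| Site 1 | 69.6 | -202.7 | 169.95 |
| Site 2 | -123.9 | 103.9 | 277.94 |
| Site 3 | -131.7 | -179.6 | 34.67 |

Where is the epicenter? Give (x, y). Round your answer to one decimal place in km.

Circle about each station: (x − 69.6)² + (y + 202.7)² = 169.95²; (x + 123.9)² + (y − 103.9)² = 277.94²; (x + 131.7)² + (y + 179.6)² = 34.67².
Subtracting the Site 1 equation from the Site 2 and Site 3 equations removes the quadratic terms:
-387.0 x + 613.2 y = -68152.67
-402.6 x + 46.2 y = 31350.59
Solving the 2×2 system: x ≈ -97.7, y ≈ -172.8 km.

x ≈ -97.7 km, y ≈ -172.8 km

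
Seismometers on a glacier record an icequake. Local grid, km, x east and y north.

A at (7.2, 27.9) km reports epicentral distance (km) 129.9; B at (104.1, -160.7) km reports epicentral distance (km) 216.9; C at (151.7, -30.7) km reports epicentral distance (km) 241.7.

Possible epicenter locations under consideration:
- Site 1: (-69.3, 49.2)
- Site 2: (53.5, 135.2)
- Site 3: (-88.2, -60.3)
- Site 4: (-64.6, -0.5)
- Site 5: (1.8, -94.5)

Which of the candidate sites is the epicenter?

Site 3

For each candidate, compare |candidate − station| to the reported distance:
Site 1: residuals A 50.5, B 55.4, C 6.7 → max 55.4 km
Site 2: residuals A 13.0, B 83.3, C 48.9 → max 83.3 km
Site 3: residuals A 0.0, B 0.0, C 0.0 → max 0.0 km
Site 4: residuals A 52.7, B 15.7, C 23.3 → max 52.7 km
Site 5: residuals A 7.4, B 95.0, C 78.8 → max 95.0 km
Only Site 3 has all residuals ≈ 0.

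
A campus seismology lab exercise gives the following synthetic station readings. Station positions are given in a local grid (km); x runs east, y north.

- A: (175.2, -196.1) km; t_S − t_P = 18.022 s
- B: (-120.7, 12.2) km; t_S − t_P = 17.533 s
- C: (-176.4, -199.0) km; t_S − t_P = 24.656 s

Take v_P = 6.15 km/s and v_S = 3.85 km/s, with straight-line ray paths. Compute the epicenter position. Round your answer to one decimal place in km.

x ≈ 41.0 km, y ≈ -68.0 km

Distance from S−P lag: d = Δt · v_P v_S / (v_P − v_S) = Δt · (6.15·3.85)/(6.15−3.85) ≈ 10.2946·Δt.
So d_A = 185.53, d_B = 180.49, d_C = 253.82 km.
Circle about each station: (x − 175.2)² + (y + 196.1)² = 185.53²; (x + 120.7)² + (y − 12.2)² = 180.49²; (x + 176.4)² + (y + 199.0)² = 253.82².
Subtracting pairs of circle equations eliminates x²+y² and gives linear equations (the radical axes):
-591.8 x + 416.6 y = -52588.18
-703.2 x − 5.8 y = -28435.50
Solving the 2×2 system: x ≈ 41.0, y ≈ -68.0 km.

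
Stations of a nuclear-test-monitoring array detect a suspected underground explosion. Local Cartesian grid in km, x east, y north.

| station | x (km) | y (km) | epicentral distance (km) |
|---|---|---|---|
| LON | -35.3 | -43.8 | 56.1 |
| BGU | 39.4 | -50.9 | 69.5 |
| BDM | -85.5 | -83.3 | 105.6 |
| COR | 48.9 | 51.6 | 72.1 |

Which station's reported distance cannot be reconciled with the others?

Solve using three stations at a time. Using LON, BGU, COR (subtract circle equations pairwise → linear system) gives (x, y) ≈ (-4.4, 3.1).
Distances from that point to each station vs reported:
  LON: calculated 56.1 vs reported 56.1 → residual 0.0 km
  BGU: calculated 69.5 vs reported 69.5 → residual 0.0 km
  BDM: calculated 118.5 vs reported 105.6 → residual 12.9 km
  COR: calculated 72.1 vs reported 72.1 → residual 0.0 km
LON, BGU, COR are mutually consistent (residuals ≈ 0); BDM is off by 12.9 km.

BDM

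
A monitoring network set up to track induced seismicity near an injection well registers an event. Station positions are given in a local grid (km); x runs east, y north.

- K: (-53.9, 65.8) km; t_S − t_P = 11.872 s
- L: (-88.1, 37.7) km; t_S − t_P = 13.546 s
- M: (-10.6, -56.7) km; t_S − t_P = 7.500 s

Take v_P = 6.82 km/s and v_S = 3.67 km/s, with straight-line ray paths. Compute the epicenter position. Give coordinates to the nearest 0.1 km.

Distance from S−P lag: d = Δt · v_P v_S / (v_P − v_S) = Δt · (6.82·3.67)/(6.82−3.67) ≈ 7.9458·Δt.
So d_K = 94.33, d_L = 107.63, d_M = 59.59 km.
Circle about each station: (x + 53.9)² + (y − 65.8)² = 94.33²; (x + 88.1)² + (y − 37.7)² = 107.63²; (x + 10.6)² + (y + 56.7)² = 59.59².
Subtracting pairs of circle equations eliminates x²+y² and gives linear equations (the radical axes):
-68.4 x − 56.2 y = -738.02
86.6 x − 245.0 y = 1439.58
Solving the 2×2 system: x ≈ 12.1, y ≈ -1.6 km.
Check against K (with the unrounded x, y): √((x + 53.9)²+(y − 65.8)²) = 94.33 ≈ 94.33 km. ✓

(12.1, -1.6)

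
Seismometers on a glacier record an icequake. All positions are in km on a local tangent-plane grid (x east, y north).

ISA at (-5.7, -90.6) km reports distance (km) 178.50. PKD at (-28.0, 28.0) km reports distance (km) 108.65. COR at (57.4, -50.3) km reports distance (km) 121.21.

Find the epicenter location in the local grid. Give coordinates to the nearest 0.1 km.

72.2 km east, 70.0 km north

Circle about each station: (x + 5.7)² + (y + 90.6)² = 178.50²; (x + 28.0)² + (y − 28.0)² = 108.65²; (x − 57.4)² + (y + 50.3)² = 121.21².
Subtracting the ISA equation from the PKD and COR equations removes the quadratic terms:
-44.6 x + 237.2 y = 13384.58
126.2 x + 80.6 y = 14754.39
Solving the 2×2 system: x ≈ 72.2, y ≈ 70.0 km.
Check against ISA (with the unrounded x, y): √((x + 5.7)²+(y + 90.6)²) = 178.50 ≈ 178.50 km. ✓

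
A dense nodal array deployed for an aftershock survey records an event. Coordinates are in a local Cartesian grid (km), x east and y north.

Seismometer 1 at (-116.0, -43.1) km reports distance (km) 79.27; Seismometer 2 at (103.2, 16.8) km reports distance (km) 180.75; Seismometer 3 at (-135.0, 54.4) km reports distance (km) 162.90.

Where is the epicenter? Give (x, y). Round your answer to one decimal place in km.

x ≈ -47.5 km, y ≈ -83.0 km

Circle about each station: (x + 116.0)² + (y + 43.1)² = 79.27²; (x − 103.2)² + (y − 16.8)² = 180.75²; (x + 135.0)² + (y − 54.4)² = 162.90².
Subtracting the Seismometer 1 equation from the Seismometer 2 and Seismometer 3 equations removes the quadratic terms:
438.4 x + 119.8 y = -30767.96
-38.0 x + 195.0 y = -14381.93
Solving the 2×2 system: x ≈ -47.5, y ≈ -83.0 km.
Check against Seismometer 1 (with the unrounded x, y): √((x + 116.0)²+(y + 43.1)²) = 79.28 ≈ 79.27 km. ✓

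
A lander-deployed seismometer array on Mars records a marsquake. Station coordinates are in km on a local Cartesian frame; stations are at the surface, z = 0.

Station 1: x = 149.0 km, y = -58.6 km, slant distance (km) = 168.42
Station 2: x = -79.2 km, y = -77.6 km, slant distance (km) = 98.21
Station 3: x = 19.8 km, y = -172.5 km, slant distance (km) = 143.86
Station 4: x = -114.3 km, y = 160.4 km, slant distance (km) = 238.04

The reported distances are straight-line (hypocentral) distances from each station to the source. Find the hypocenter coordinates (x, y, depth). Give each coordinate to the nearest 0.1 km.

Each station gives a sphere (x−x_i)² + (y−y_i)² + z² = d_i² (stations at z=0).
Subtracting the Station 1 sphere from Station 2 and Station 3: z² cancels, leaving linear equations in x and y:
-456.4 x − 38.0 y = 5379.53
-258.4 x − 227.8 y = 12182.93
Solving: x ≈ -8.099, y ≈ -44.294 km (keep extra digits for the depth step; rounded: -8.1, -44.3).
Then from the Station 1 sphere: z² = 168.42² − (x − 149.0)² − (y + 58.6)² with x = -8.099, y = -44.294, so z ≈ 58.996 ≈ 59.0 km.

(-8.1, -44.3, 59.0)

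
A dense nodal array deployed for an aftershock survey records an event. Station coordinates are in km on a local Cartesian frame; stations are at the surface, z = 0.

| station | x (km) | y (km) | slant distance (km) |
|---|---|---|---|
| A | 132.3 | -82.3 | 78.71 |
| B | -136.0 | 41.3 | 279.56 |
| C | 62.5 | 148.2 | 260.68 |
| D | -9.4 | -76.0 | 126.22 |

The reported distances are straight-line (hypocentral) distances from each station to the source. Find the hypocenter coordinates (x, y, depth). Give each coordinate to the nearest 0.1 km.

Each station gives a sphere (x−x_i)² + (y−y_i)² + z² = d_i² (stations at z=0).
Subtracting the A sphere from B and C: z² cancels, leaving linear equations in x and y:
-536.6 x + 247.2 y = -76033.42
-139.6 x + 461.0 y = -60165.89
Solving: x ≈ 94.795, y ≈ -101.806 km (keep extra digits for the depth step; rounded: 94.8, -101.8).
Then from the A sphere: z² = 78.71² − (x − 132.3)² − (y + 82.3)² with x = 94.795, y = -101.806, so z ≈ 66.394 ≈ 66.4 km.
Check against D (with the unrounded solution): distance 126.22 ≈ 126.22 km. ✓

(94.8, -101.8, 66.4)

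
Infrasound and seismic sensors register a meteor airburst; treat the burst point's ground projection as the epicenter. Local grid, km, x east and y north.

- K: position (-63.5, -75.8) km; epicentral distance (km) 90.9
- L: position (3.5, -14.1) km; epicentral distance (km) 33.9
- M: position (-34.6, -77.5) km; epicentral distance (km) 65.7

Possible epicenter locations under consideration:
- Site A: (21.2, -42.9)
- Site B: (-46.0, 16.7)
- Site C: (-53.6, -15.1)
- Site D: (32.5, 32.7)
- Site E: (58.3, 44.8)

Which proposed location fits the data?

For each candidate, compare |candidate − station| to the reported distance:
Site A: residuals K 0.0, L 0.1, M 0.0 → max 0.1 km
Site B: residuals K 3.2, L 24.4, M 29.2 → max 29.2 km
Site C: residuals K 29.4, L 23.2, M 0.5 → max 29.4 km
Site D: residuals K 54.0, L 21.2, M 63.3 → max 63.3 km
Site E: residuals K 80.5, L 46.6, M 87.9 → max 87.9 km
Only Site A has all residuals ≈ 0.

Site A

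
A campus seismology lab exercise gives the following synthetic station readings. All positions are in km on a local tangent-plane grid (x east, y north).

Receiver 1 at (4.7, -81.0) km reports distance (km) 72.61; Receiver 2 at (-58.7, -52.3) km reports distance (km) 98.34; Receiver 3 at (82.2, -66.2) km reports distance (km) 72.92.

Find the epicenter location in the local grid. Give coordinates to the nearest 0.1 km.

Circle about each station: (x − 4.7)² + (y + 81.0)² = 72.61²; (x + 58.7)² + (y + 52.3)² = 98.34²; (x − 82.2)² + (y + 66.2)² = 72.92².
Subtracting pairs of circle equations eliminates x²+y² and gives linear equations (the radical axes):
-126.8 x + 57.4 y = -4800.65
155.0 x + 29.6 y = 4511.08
Solving the 2×2 system: x ≈ 31.7, y ≈ -13.6 km.

31.7 km east, -13.6 km north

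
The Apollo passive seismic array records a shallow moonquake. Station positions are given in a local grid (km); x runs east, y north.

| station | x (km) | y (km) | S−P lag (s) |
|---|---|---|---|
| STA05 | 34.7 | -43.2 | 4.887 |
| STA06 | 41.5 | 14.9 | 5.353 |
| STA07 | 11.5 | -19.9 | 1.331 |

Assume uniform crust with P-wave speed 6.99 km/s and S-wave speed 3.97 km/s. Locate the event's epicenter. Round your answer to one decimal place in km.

(1.2, -13.3)

Distance from S−P lag: d = Δt · v_P v_S / (v_P − v_S) = Δt · (6.99·3.97)/(6.99−3.97) ≈ 9.1888·Δt.
So d_STA05 = 44.91, d_STA06 = 49.19, d_STA07 = 12.23 km.
Circle about each station: (x − 34.7)² + (y + 43.2)² = 44.91²; (x − 41.5)² + (y − 14.9)² = 49.19²; (x − 11.5)² + (y + 19.9)² = 12.23².
Subtracting the STA05 equation from the STA06 and STA07 equations removes the quadratic terms:
13.6 x + 116.2 y = -1528.82
-46.4 x + 46.6 y = -674.73
Solving the 2×2 system: x ≈ 1.2, y ≈ -13.3 km.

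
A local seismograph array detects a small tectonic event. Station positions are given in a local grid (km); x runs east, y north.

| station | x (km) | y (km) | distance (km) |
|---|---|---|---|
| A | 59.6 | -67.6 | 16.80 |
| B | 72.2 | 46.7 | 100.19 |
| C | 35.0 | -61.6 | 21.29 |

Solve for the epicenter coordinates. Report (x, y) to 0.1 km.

53.9 km east, -51.8 km north

Circle about each station: (x − 59.6)² + (y + 67.6)² = 16.80²; (x − 72.2)² + (y − 46.7)² = 100.19²; (x − 35.0)² + (y + 61.6)² = 21.29².
Subtracting the A equation from the B and C equations removes the quadratic terms:
25.2 x + 228.6 y = -10483.99
-49.2 x + 12.0 y = -3273.38
Solving the 2×2 system: x ≈ 53.9, y ≈ -51.8 km.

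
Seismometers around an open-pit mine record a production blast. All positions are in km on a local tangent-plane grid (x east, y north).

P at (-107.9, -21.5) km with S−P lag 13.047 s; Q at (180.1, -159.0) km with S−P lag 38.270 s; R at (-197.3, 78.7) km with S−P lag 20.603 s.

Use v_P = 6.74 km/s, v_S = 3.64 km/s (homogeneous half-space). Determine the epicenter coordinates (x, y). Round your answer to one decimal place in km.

Distance from S−P lag: d = Δt · v_P v_S / (v_P − v_S) = Δt · (6.74·3.64)/(6.74−3.64) ≈ 7.9141·Δt.
So d_P = 103.25, d_Q = 302.87, d_R = 163.05 km.
Circle about each station: (x + 107.9)² + (y + 21.5)² = 103.25²; (x − 180.1)² + (y + 159.0)² = 302.87²; (x + 197.3)² + (y − 78.7)² = 163.05².
Subtracting the P equation from the Q and R equations removes the quadratic terms:
576.0 x − 275.0 y = -35457.32
-178.8 x + 200.4 y = 17091.58
Solving the 2×2 system: x ≈ -36.3, y ≈ 52.9 km.

x ≈ -36.3 km, y ≈ 52.9 km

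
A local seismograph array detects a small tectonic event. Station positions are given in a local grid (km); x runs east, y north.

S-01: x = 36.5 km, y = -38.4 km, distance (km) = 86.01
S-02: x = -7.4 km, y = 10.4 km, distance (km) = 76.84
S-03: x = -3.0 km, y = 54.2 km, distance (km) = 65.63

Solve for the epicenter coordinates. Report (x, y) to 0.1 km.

(61.8, 43.8)

Circle about each station: (x − 36.5)² + (y + 38.4)² = 86.01²; (x + 7.4)² + (y − 10.4)² = 76.84²; (x + 3.0)² + (y − 54.2)² = 65.63².
Subtracting the S-01 equation from the S-02 and S-03 equations removes the quadratic terms:
-87.8 x + 97.6 y = -1150.56
-79.0 x + 185.2 y = 3230.25
Solving the 2×2 system: x ≈ 61.8, y ≈ 43.8 km.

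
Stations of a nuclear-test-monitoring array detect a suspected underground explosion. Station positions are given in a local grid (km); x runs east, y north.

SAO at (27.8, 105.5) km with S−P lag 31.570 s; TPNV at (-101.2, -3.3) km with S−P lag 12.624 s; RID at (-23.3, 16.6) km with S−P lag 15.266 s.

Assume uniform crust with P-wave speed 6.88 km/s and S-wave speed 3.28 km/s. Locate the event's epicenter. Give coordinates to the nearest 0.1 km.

(-60.9, -71.4)

Distance from S−P lag: d = Δt · v_P v_S / (v_P − v_S) = Δt · (6.88·3.28)/(6.88−3.28) ≈ 6.2684·Δt.
So d_SAO = 197.89, d_TPNV = 79.13, d_RID = 95.69 km.
Circle about each station: (x − 27.8)² + (y − 105.5)² = 197.89²; (x + 101.2)² + (y + 3.3)² = 79.13²; (x + 23.3)² + (y − 16.6)² = 95.69².
Subtracting pairs of circle equations eliminates x²+y² and gives linear equations (the radical axes):
-258.0 x − 217.6 y = 31248.14
-102.2 x − 177.8 y = 18919.24
Solving the 2×2 system: x ≈ -60.9, y ≈ -71.4 km.
Check against SAO (with the unrounded x, y): √((x − 27.8)²+(y − 105.5)²) = 197.89 ≈ 197.89 km. ✓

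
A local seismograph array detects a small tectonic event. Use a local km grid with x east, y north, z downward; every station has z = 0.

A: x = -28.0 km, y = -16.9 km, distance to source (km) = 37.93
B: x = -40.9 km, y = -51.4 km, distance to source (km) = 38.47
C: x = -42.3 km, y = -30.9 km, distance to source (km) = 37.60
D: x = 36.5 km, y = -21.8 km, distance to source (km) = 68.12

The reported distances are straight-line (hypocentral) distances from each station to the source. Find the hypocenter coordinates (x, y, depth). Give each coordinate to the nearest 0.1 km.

Each station gives a sphere (x−x_i)² + (y−y_i)² + z² = d_i² (stations at z=0).
Subtracting the A sphere from B and C: z² cancels, leaving linear equations in x and y:
-25.8 x − 69.0 y = 3203.90
-28.6 x − 28.0 y = 1699.41
Solving: x ≈ -22.023, y ≈ -38.199 km (keep extra digits for the depth step; rounded: -22.0, -38.2).
Then from the A sphere: z² = 37.93² − (x + 28.0)² − (y + 16.9)² with x = -22.023, y = -38.199, so z ≈ 30.811 ≈ 30.8 km.

x ≈ -22.0 km, y ≈ -38.2 km, depth ≈ 30.8 km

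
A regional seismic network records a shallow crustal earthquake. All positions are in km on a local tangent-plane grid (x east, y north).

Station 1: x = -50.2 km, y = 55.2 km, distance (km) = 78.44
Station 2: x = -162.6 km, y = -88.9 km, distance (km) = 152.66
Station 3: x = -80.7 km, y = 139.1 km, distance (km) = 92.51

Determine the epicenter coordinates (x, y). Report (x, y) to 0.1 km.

x ≈ -128.5 km, y ≈ 59.9 km

Circle about each station: (x + 50.2)² + (y − 55.2)² = 78.44²; (x + 162.6)² + (y + 88.9)² = 152.66²; (x + 80.7)² + (y − 139.1)² = 92.51².
Subtracting pairs of circle equations eliminates x²+y² and gives linear equations (the radical axes):
-224.8 x − 288.2 y = 11622.65
-61.0 x + 167.8 y = 17888.95
Solving the 2×2 system: x ≈ -128.5, y ≈ 59.9 km.
Check against Station 1 (with the unrounded x, y): √((x + 50.2)²+(y − 55.2)²) = 78.43 ≈ 78.44 km. ✓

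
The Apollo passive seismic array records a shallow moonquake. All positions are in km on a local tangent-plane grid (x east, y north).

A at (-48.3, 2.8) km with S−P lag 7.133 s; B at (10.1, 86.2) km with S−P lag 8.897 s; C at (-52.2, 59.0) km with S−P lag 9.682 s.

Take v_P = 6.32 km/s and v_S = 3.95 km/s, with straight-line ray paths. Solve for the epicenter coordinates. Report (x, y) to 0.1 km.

(26.3, -6.1)

Distance from S−P lag: d = Δt · v_P v_S / (v_P − v_S) = Δt · (6.32·3.95)/(6.32−3.95) ≈ 10.5333·Δt.
So d_A = 75.13, d_B = 93.72, d_C = 101.98 km.
Circle about each station: (x + 48.3)² + (y − 2.8)² = 75.13²; (x − 10.1)² + (y − 86.2)² = 93.72²; (x + 52.2)² + (y − 59.0)² = 101.98².
Subtracting the A equation from the B and C equations removes the quadratic terms:
116.8 x + 166.8 y = 2052.80
-7.8 x + 112.4 y = -890.29
Solving the 2×2 system: x ≈ 26.3, y ≈ -6.1 km.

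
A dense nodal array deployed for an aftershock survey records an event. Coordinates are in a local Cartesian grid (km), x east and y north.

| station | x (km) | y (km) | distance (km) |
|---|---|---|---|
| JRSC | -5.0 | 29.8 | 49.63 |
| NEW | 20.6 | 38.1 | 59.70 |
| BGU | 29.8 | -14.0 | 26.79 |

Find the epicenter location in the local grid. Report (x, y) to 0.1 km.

x ≈ 3.5 km, y ≈ -19.1 km

Circle about each station: (x + 5.0)² + (y − 29.8)² = 49.63²; (x − 20.6)² + (y − 38.1)² = 59.70²; (x − 29.8)² + (y + 14.0)² = 26.79².
Subtracting pairs of circle equations eliminates x²+y² and gives linear equations (the radical axes):
51.2 x + 16.6 y = -138.02
69.6 x − 87.6 y = 1916.43
Solving the 2×2 system: x ≈ 3.5, y ≈ -19.1 km.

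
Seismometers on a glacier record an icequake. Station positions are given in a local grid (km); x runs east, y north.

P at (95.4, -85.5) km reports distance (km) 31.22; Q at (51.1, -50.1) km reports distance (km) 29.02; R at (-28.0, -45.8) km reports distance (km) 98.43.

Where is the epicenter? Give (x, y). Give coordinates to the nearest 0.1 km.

x ≈ 66.0 km, y ≈ -75.0 km

Circle about each station: (x − 95.4)² + (y + 85.5)² = 31.22²; (x − 51.1)² + (y + 50.1)² = 29.02²; (x + 28.0)² + (y + 45.8)² = 98.43².
Subtracting pairs of circle equations eliminates x²+y² and gives linear equations (the radical axes):
-88.6 x + 70.8 y = -11157.66
-246.8 x + 79.4 y = -22243.55
Solving the 2×2 system: x ≈ 66.0, y ≈ -75.0 km.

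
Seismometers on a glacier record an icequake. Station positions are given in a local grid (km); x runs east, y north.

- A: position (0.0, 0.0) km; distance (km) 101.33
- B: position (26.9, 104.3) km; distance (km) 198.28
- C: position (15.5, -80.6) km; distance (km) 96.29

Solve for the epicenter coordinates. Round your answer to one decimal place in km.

Circle about each station: x² + y² = 101.33²; (x − 26.9)² + (y − 104.3)² = 198.28²; (x − 15.5)² + (y + 80.6)² = 96.29².
Subtracting the A equation from the B and C equations removes the quadratic terms:
53.8 x + 208.6 y = -17445.09
31.0 x − 161.2 y = 7732.61
Solving the 2×2 system: x ≈ -79.2, y ≈ -63.2 km.

-79.2 km east, -63.2 km north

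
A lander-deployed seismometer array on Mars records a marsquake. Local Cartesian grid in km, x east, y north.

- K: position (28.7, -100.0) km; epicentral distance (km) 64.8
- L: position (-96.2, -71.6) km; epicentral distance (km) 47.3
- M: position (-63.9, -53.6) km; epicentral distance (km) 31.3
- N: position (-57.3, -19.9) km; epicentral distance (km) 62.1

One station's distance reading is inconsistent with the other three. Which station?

Solve using three stations at a time. Using L, M, N (subtract circle equations pairwise → linear system) gives (x, y) ≈ (-50.1, -81.5).
Distances from that point to each station vs reported:
  K: calculated 80.9 vs reported 64.8 → residual 16.1 km
  L: calculated 47.2 vs reported 47.3 → residual 0.1 km
  M: calculated 31.1 vs reported 31.3 → residual 0.2 km
  N: calculated 62.0 vs reported 62.1 → residual 0.1 km
L, M, N are mutually consistent (residuals ≈ 0); K is off by 16.1 km.

K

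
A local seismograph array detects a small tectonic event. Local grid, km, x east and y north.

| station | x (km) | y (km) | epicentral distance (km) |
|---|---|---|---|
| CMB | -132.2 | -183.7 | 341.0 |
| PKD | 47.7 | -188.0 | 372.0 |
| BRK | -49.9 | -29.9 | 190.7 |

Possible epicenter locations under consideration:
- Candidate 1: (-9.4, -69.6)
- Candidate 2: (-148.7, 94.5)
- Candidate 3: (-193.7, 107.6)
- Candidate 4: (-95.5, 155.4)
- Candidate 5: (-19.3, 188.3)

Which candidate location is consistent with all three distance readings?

Candidate 4

For each candidate, compare |candidate − station| to the reported distance:
Candidate 1: residuals CMB 173.4, PKD 240.6, BRK 134.0 → max 240.6 km
Candidate 2: residuals CMB 62.3, PKD 27.9, BRK 31.8 → max 62.3 km
Candidate 3: residuals CMB 43.3, PKD 9.6, BRK 8.3 → max 43.3 km
Candidate 4: residuals CMB 0.1, PKD 0.1, BRK 0.1 → max 0.1 km
Candidate 5: residuals CMB 47.8, PKD 10.2, BRK 29.6 → max 47.8 km
Only Candidate 4 has all residuals ≈ 0.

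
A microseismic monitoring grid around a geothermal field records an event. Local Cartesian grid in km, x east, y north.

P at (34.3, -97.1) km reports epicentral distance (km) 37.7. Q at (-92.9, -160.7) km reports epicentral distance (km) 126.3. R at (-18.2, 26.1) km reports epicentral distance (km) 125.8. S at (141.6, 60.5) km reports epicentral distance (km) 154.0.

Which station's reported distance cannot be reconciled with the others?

Solve using three stations at a time. Using P, R, S (subtract circle equations pairwise → linear system) gives (x, y) ≈ (61.6, -71.1).
Distances from that point to each station vs reported:
  P: calculated 37.7 vs reported 37.7 → residual 0.0 km
  Q: calculated 178.6 vs reported 126.3 → residual 52.3 km
  R: calculated 125.8 vs reported 125.8 → residual 0.0 km
  S: calculated 154.0 vs reported 154.0 → residual 0.0 km
P, R, S are mutually consistent (residuals ≈ 0); Q is off by 52.3 km.

Q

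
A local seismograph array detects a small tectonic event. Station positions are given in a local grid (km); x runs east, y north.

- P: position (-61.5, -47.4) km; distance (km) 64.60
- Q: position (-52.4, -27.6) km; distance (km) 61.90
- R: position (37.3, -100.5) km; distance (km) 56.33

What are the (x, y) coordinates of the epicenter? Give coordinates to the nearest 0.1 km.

Circle about each station: (x + 61.5)² + (y + 47.4)² = 64.60²; (x + 52.4)² + (y + 27.6)² = 61.90²; (x − 37.3)² + (y + 100.5)² = 56.33².
Subtracting the P equation from the Q and R equations removes the quadratic terms:
18.2 x + 39.6 y = -2179.94
197.6 x − 106.2 y = 6462.62
Solving the 2×2 system: x ≈ 2.5, y ≈ -56.2 km.
Check against P (with the unrounded x, y): √((x + 61.5)²+(y + 47.4)²) = 64.60 ≈ 64.60 km. ✓

(2.5, -56.2)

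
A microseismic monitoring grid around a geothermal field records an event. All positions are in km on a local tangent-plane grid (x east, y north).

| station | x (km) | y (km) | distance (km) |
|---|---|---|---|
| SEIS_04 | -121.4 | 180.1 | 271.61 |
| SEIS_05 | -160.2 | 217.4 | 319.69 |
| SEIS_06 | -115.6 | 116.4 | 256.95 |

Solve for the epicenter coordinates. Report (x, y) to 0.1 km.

141.3 km east, 111.1 km north

Circle about each station: (x + 121.4)² + (y − 180.1)² = 271.61²; (x + 160.2)² + (y − 217.4)² = 319.69²; (x + 115.6)² + (y − 116.4)² = 256.95².
Subtracting the SEIS_04 equation from the SEIS_05 and SEIS_06 equations removes the quadratic terms:
-77.6 x + 74.6 y = -2676.87
11.6 x − 127.4 y = -12512.96
Solving the 2×2 system: x ≈ 141.3, y ≈ 111.1 km.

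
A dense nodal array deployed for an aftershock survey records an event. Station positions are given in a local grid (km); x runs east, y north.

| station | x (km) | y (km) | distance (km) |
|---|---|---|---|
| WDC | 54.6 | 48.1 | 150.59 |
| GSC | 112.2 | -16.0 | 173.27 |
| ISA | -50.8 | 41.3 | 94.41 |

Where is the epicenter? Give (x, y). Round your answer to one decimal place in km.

Circle about each station: (x − 54.6)² + (y − 48.1)² = 150.59²; (x − 112.2)² + (y + 16.0)² = 173.27²; (x + 50.8)² + (y − 41.3)² = 94.41².
Subtracting the WDC equation from the GSC and ISA equations removes the quadratic terms:
115.2 x − 128.2 y = 204.93
-210.8 x − 13.6 y = 12755.66
Solving the 2×2 system: x ≈ -57.1, y ≈ -52.9 km.

(-57.1, -52.9)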